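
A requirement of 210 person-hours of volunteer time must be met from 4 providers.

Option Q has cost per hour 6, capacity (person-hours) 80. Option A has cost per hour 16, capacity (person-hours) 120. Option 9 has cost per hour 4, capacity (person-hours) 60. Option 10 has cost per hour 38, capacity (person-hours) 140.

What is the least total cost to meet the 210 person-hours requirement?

Use providers in increasing cost order.
Option 9 (4): use full 60 → 150 person-hours to go.
Option Q (6): use full 80 → 70 person-hours to go.
Option A at 16: take 70 of its 120 → requirement met.
Option 10: unused.
Cost = 60×4 + 80×6 + 70×16 = 1840.

1840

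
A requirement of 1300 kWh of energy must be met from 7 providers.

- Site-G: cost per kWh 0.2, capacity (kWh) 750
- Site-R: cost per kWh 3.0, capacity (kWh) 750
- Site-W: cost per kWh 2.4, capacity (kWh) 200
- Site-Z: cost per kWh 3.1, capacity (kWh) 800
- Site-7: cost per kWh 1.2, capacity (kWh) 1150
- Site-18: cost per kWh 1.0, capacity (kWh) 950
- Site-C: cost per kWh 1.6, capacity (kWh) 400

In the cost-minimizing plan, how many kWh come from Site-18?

Use providers in increasing cost order.
Take 750 from Site-G at 0.2 — need 550 more.
Take 550 from Site-18 at 1.0 to finish.
Site-7, Site-C, Site-W, Site-R, Site-Z: unused.

550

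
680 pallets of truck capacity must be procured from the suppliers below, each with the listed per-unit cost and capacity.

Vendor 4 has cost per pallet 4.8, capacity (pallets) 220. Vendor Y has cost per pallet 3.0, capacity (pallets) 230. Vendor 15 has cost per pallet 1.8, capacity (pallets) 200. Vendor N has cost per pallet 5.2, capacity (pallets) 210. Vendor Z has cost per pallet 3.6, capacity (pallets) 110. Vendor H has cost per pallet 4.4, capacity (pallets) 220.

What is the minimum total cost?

2062

Use suppliers in increasing cost order.
Vendor 15 (1.8): use full 200 ; 480 pallets to go.
Take 230 from Vendor Y at 3.0 ; need 250 more.
Take 110 from Vendor Z at 3.6 ; need 140 more.
Vendor H at 4.4: take 140 of its 220 ; requirement met.
Vendor 4, Vendor N: unused.
Cost = 200×1.8 + 230×3.0 + 110×3.6 + 140×4.4 = 2062.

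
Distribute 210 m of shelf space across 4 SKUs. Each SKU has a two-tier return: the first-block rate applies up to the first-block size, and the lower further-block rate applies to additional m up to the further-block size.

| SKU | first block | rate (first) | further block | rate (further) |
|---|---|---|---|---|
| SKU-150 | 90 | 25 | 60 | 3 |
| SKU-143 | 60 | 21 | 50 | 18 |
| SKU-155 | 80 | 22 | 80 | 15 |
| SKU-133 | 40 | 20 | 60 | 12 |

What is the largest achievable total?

Order all 8 blocks by rate: SKU-150/first 25 > SKU-155/first 22 > SKU-143/first 21 > SKU-133/first 20 > SKU-143/second 18 > SKU-155/second 15 > SKU-133/second 12 > SKU-150/second 3.
SKU-150/first (25): +90 ; 120 left.
SKU-155/first (22): +80 ; 40 left.
SKU-143 first at 21: only 40 left, fill 40.
Total = 25×90 + 22×80 + 21×40 = 4850.

4850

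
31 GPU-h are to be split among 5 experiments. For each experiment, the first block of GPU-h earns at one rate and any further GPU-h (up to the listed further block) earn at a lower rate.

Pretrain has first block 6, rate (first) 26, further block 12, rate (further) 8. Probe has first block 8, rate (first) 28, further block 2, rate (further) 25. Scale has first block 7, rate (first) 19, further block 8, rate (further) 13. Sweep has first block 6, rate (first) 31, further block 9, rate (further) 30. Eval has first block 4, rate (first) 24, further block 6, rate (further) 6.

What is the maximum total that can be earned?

886

Treat each block as its own option and order by rate: Sweep/tier1 31 > Sweep/tier2 30 > Probe/tier1 28 > Pretrain/tier1 26 > Probe/tier2 25 > Eval/tier1 24 > Scale/tier1 19 > Scale/tier2 13 > Pretrain/tier2 8 > Eval/tier2 6.
Sweep tier1 at 31: fill all 6 — 25 left.
Sweep tier2 at 30: fill all 9 — 16 left.
Fill Probe tier1 block (8 at 28) — 8 left.
Pretrain/tier1 (26): +6 — 2 left.
Probe/tier2 (25): +2 — 0 left.
Total = 31×6 + 30×9 + 28×8 + 26×6 + 25×2 = 886.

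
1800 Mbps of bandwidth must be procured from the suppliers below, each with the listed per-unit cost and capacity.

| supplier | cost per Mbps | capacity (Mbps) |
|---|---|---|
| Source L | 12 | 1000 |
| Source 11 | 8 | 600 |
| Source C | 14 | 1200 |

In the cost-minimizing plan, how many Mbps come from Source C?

200

Use suppliers in increasing cost order.
Source 11 (8): use full 600 → 1200 Mbps to go.
Take 1000 from Source L at 12 → need 200 more.
Take 200 from Source C at 14 to finish.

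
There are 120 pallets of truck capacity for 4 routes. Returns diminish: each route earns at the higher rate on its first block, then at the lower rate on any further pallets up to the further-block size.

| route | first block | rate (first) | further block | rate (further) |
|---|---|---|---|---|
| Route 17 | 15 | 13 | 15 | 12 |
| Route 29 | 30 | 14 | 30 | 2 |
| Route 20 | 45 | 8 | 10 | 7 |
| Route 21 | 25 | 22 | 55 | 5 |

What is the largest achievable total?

Order all 8 blocks by rate: Route 21/tier1 22 > Route 29/tier1 14 > Route 17/tier1 13 > Route 17/tier2 12 > Route 20/tier1 8 > Route 20/tier2 7 > Route 21/tier2 5 > Route 29/tier2 2.
Fill Route 21 tier1 block (25 at 22) ; 95 left.
Route 29/tier1 (14): +30 ; 65 left.
Route 17/tier1 (13): +15 ; 50 left.
Fill Route 17 tier2 block (15 at 12) ; 35 left.
Route 20/tier1: +35 of 45 at 8; pool empty.
Total = 22×25 + 14×30 + 13×15 + 12×15 + 8×35 = 1625.

1625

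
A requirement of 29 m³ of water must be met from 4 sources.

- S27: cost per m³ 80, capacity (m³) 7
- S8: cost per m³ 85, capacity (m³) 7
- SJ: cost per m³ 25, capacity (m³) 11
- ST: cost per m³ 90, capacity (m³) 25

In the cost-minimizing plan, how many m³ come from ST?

Cheapest first:
SJ at 25: take all 11 m³ — 18 still needed.
Take 7 from S27 at 80 — need 11 more.
S8 (85): use full 7 — 4 m³ to go.
Take 4 from ST at 90 to finish.

4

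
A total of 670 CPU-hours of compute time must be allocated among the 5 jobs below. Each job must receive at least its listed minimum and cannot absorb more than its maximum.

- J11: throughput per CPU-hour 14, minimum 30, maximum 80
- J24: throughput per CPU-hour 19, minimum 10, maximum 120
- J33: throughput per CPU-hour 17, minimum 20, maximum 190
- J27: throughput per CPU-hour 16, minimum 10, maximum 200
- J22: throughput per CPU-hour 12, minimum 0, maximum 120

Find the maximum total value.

10790

Meeting every minimum uses 30+10+20+10+0 = 70 CPU-hours, leaving 600.
Order the jobs by throughput per CPU-hour: J24 19 > J33 17 > J27 16 > J11 14 > J22 12.
J24: +110 to 120 (cap) — 490 left.
J33: +170 to 190 (cap) — 320 left.
J27 takes 190 more to reach its cap of 200 — 130 left.
Give J11 50 more to hit its cap of 80 — 80 left.
J22 has room for 120 more but only 80 remain, so it gets 80.
Total = 14×80 + 19×120 + 17×190 + 16×200 + 12×80 = 10790.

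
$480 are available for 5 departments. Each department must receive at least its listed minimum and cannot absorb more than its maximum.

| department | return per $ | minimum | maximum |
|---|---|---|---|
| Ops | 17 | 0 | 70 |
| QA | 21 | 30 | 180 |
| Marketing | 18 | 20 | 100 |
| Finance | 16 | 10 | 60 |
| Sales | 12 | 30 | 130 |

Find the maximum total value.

8570

Meeting every minimum uses 0+30+20+10+30 = 90 $, leaving 390.
Highest return per $ first: QA 21 > Marketing 18 > Ops 17 > Finance 16 > Sales 12.
QA takes 150 more to reach its cap of 180 → 240 left.
Marketing takes 80 more to reach its cap of 100 → 160 left.
Give Ops 70 more to hit its cap of 70 → 90 left.
Give Finance 50 more to hit its cap of 60 → 40 left.
Only 40 left; Sales takes them to reach 70.
Total = 17×70 + 21×180 + 18×100 + 16×60 + 12×70 = 8570.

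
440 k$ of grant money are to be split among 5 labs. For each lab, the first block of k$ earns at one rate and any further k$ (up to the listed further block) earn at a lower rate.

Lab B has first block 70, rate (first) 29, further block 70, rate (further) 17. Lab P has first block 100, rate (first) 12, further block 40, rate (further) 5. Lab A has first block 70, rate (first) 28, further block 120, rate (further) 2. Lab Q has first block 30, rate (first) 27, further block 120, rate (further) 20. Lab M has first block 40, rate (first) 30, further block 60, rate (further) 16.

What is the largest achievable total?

Rank every tier by rate: Lab M/T1 30 > Lab B/T1 29 > Lab A/T1 28 > Lab Q/T1 27 > Lab Q/T2 20 > Lab B/T2 17 > Lab M/T2 16 > Lab P/T1 12 > Lab P/T2 5 > Lab A/T2 2.
Fill Lab M T1 block (40 at 30) — 400 left.
Lab B/T1 (29): +70 — 330 left.
Fill Lab A T1 block (70 at 28) — 260 left.
Fill Lab Q T1 block (30 at 27) — 230 left.
Lab Q/T2 (20): +120 — 110 left.
Lab B T2 at 17: fill all 70 — 40 left.
Lab M T2 at 16: only 40 left, fill 40.
Total = 30×40 + 29×70 + 28×70 + 27×30 + 20×120 + 17×70 + 16×40 = 10230.

10230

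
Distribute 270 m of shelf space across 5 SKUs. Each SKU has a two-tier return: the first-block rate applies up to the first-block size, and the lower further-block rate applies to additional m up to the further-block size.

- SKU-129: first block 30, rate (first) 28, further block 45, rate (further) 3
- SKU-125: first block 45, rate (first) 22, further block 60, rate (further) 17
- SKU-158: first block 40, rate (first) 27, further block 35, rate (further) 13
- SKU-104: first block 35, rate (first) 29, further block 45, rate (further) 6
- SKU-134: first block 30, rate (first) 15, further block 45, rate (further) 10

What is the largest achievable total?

Treat each block as its own option and order by rate: SKU-104/T1 29 > SKU-129/T1 28 > SKU-158/T1 27 > SKU-125/T1 22 > SKU-125/T2 17 > SKU-134/T1 15 > SKU-158/T2 13 > SKU-134/T2 10 > SKU-104/T2 6 > SKU-129/T2 3.
Fill SKU-104 T1 block (35 at 29) → 235 left.
Fill SKU-129 T1 block (30 at 28) → 205 left.
SKU-158/T1 (27): +40 → 165 left.
SKU-125 T1 at 22: fill all 45 → 120 left.
Fill SKU-125 T2 block (60 at 17) → 60 left.
Fill SKU-134 T1 block (30 at 15) → 30 left.
30 remain; put them into SKU-158 T2 at 13.
Total = 29×35 + 28×30 + 27×40 + 22×45 + 17×60 + 15×30 + 13×30 = 5785.

5785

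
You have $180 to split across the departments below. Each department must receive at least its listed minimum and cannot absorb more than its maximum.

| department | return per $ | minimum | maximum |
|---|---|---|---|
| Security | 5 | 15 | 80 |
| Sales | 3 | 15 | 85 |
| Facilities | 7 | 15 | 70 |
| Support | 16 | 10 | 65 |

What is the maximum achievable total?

1725

Meeting every minimum uses 15+15+15+10 = 55 $, leaving 125.
Order the departments by return per $: Support 16 > Facilities 7 > Security 5 > Sales 3.
Give Support 55 more to hit its cap of 65 ; 70 left.
Facilities takes 55 more to reach its cap of 70 ; 15 left.
Security has room for 65 more but only 15 remain, so it gets 30.
Total = 5×30 + 3×15 + 7×70 + 16×65 = 1725.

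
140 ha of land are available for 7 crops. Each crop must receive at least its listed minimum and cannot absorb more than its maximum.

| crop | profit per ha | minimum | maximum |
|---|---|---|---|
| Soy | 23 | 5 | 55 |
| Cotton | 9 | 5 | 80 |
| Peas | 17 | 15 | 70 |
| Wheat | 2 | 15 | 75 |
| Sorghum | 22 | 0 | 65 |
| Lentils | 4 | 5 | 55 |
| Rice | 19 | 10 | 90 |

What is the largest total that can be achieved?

Meeting every minimum uses 5+5+15+15+0+5+10 = 55 ha, leaving 85.
Rank by profit per ha: Soy 23 > Sorghum 22 > Rice 19 > Peas 17 > Cotton 9 > Lentils 4 > Wheat 2.
Soy: +50 to 55 (cap) — 35 left.
Sorghum has room for 65 more but only 35 remain, so it gets 35.
Total = 23×55 + 9×5 + 17×15 + 2×15 + 22×35 + 4×5 + 19×10 = 2575.

2575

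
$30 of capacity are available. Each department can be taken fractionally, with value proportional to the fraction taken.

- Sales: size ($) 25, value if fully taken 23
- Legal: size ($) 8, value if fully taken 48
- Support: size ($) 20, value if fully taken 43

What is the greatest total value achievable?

Best value per unit of size first: Legal 48/8≈6, Support 43/20≈2.15, Sales 23/25≈0.92.
Legal: take in full, 8 $ for value 48 ; 22 left.
Support: take in full, 20 $ for value 43 ; 2 left.
2 $ left: a 2/25 share of Sales gives 23×2/25 = 1.84.
Total value = 92.84.

92.84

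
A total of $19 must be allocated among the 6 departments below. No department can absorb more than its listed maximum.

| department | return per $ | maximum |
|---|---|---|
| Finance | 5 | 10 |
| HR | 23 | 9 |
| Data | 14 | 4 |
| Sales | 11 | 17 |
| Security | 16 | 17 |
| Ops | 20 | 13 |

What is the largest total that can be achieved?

Order the departments by return per $: HR 23 > Ops 20 > Security 16 > Data 14 > Sales 11 > Finance 5.
HR: +9 to 9 (cap) → 10 left.
Ops: +10 (room for 13) → 10. Pool exhausted.
Total = 23×9 + 20×10 = 407.

407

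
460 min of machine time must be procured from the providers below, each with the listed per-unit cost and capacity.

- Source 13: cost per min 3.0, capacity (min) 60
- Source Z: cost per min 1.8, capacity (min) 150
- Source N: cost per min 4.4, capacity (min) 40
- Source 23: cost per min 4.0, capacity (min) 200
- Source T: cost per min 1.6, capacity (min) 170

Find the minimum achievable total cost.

1042

Fill from the cheapest provider first.
Source T at 1.6: take all 170 min ; 290 still needed.
Take 150 from Source Z at 1.8 ; need 140 more.
Take 60 from Source 13 at 3.0 ; need 80 more.
Source 23 at 4.0: take 80 of its 200 ; requirement met.
Source N: unused.
Cost = 170×1.6 + 150×1.8 + 60×3.0 + 80×4.0 = 1042.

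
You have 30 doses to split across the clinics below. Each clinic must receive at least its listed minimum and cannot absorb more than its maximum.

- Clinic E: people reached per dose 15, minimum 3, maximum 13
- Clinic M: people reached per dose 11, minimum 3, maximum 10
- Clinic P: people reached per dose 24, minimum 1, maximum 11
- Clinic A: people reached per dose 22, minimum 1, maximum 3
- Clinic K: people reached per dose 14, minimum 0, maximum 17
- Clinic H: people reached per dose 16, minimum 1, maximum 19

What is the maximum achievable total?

Meeting every minimum uses 3+3+1+1+0+1 = 9 doses, leaving 21.
Highest people reached per dose first: Clinic P 24 > Clinic A 22 > Clinic H 16 > Clinic E 15 > Clinic K 14 > Clinic M 11.
Give Clinic P 10 more to hit its cap of 11 → 11 left.
Give Clinic A 2 more to hit its cap of 3 → 9 left.
Clinic H has room for 18 more but only 9 remain, so it gets 10.
Total = 15×3 + 11×3 + 24×11 + 22×3 + 16×10 = 568.

568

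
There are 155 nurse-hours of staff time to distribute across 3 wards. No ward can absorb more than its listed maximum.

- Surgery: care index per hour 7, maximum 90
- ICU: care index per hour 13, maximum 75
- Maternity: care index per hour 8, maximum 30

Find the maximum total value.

Order the wards by care index per hour: ICU 13 > Maternity 8 > Surgery 7.
ICU takes 75 to reach its cap of 75 — 80 left.
Give Maternity 30 to hit its cap of 30 — 50 left.
Surgery has room for 90 but only 50 remain, so it gets 50.
Total = 7×50 + 13×75 + 8×30 = 1565.

1565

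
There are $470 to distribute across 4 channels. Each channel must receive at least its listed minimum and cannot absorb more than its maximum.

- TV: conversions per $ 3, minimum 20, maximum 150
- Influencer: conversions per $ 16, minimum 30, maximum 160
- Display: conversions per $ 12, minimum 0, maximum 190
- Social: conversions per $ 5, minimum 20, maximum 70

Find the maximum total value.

Meeting every minimum uses 20+30+0+20 = 70 $, leaving 400.
Highest conversions per $ first: Influencer 16 > Display 12 > Social 5 > TV 3.
Give Influencer 130 more to hit its cap of 160 ; 270 left.
Display: +190 to 190 (cap) ; 80 left.
Social: +50 to 70 (cap) ; 30 left.
Only 30 left; TV takes them to reach 50.
Total = 3×50 + 16×160 + 12×190 + 5×70 = 5340.

5340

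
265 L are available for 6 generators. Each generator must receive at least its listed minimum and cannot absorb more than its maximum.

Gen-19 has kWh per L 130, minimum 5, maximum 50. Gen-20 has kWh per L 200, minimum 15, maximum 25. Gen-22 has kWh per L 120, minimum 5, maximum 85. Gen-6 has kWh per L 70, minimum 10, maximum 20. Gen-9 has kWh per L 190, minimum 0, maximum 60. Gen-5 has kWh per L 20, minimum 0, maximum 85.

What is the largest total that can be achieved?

35000

Meeting every minimum uses 5+15+5+10+0+0 = 35 L, leaving 230.
Rank by kWh per L: Gen-20 200 > Gen-9 190 > Gen-19 130 > Gen-22 120 > Gen-6 70 > Gen-5 20.
Gen-20: +10 to 25 (cap) ; 220 left.
Gen-9: +60 to 60 (cap) ; 160 left.
Gen-19: +45 to 50 (cap) ; 115 left.
Give Gen-22 80 more to hit its cap of 85 ; 35 left.
Gen-6 takes 10 more to reach its cap of 20 ; 25 left.
Only 25 left; Gen-5 takes them to reach 25.
Total = 130×50 + 200×25 + 120×85 + 70×20 + 190×60 + 20×25 = 35000.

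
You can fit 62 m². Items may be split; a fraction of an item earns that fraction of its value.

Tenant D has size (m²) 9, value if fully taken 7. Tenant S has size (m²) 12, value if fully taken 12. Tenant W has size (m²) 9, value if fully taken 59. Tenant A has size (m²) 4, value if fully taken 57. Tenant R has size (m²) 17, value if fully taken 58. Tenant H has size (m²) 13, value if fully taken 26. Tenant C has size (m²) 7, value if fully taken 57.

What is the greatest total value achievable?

Rank by value-to-size ratio: Tenant A 57/4≈14.2, Tenant C 57/7≈8.14, Tenant W 59/9≈6.56, Tenant R 58/17≈3.41, Tenant H 26/13≈2, Tenant S 12/12≈1, Tenant D 7/9≈0.778.
Take all of Tenant A (4 m², value 57) ; 58 m² left.
Tenant C: take in full, 7 m² for value 57 ; 51 left.
Tenant W: take in full, 9 m² for value 59 ; 42 left.
Tenant R: take in full, 17 m² for value 58 ; 25 left.
Tenant H: take in full, 13 m² for value 26 ; 12 left.
Take all of Tenant S (12 m², value 12) ; 0 m² left.
Total value = 269.

269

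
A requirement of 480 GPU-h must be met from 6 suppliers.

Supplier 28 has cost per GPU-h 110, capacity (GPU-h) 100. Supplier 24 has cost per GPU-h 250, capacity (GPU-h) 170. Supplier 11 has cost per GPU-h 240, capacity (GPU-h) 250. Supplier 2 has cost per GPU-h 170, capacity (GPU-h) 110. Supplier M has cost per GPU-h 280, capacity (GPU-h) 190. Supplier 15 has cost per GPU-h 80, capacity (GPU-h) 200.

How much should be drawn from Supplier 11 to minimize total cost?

70

Fill from the cheapest supplier first.
Supplier 15 at 80: take all 200 GPU-h — 280 still needed.
Supplier 28 at 110: take all 100 GPU-h — 180 still needed.
Supplier 2 at 170: take all 110 GPU-h — 70 still needed.
Take 70 from Supplier 11 at 240 to finish.
Supplier 24, Supplier M: unused.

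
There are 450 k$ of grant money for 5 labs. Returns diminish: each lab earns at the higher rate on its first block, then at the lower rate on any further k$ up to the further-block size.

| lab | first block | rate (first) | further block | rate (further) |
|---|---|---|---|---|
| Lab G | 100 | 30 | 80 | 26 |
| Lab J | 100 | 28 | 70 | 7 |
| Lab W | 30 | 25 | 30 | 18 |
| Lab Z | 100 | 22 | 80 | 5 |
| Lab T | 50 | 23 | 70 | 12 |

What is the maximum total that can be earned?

Treat each block as its own option and order by rate: Lab G/tier1 30 > Lab J/tier1 28 > Lab G/tier2 26 > Lab W/tier1 25 > Lab T/tier1 23 > Lab Z/tier1 22 > Lab W/tier2 18 > Lab T/tier2 12 > Lab J/tier2 7 > Lab Z/tier2 5.
Lab G tier1 at 30: fill all 100 ; 350 left.
Lab J/tier1 (28): +100 ; 250 left.
Fill Lab G tier2 block (80 at 26) ; 170 left.
Fill Lab W tier1 block (30 at 25) ; 140 left.
Lab T tier1 at 23: fill all 50 ; 90 left.
90 remain; put them into Lab Z tier1 at 22.
Total = 30×100 + 28×100 + 26×80 + 25×30 + 23×50 + 22×90 = 11760.

11760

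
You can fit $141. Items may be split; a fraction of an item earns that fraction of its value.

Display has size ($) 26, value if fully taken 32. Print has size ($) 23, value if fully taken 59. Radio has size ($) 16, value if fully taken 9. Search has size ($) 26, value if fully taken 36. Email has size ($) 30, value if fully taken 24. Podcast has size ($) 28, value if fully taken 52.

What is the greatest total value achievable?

207.5

Best value per unit of size first: Print 59/23≈2.57, Podcast 52/28≈1.86, Search 36/26≈1.38, Display 32/26≈1.23, Email 24/30≈0.8, Radio 9/16≈0.562.
All 23 $ of Print fit (value 59) — 118 remain.
All 28 $ of Podcast fit (value 52) — 90 remain.
Search: take in full, 26 $ for value 36 — 64 left.
Display: take in full, 26 $ for value 32 — 38 left.
Email: take in full, 30 $ for value 24 — 8 left.
8 $ left: a 8/16 share of Radio gives 9×8/16 = 4.5.
Total value = 207.5.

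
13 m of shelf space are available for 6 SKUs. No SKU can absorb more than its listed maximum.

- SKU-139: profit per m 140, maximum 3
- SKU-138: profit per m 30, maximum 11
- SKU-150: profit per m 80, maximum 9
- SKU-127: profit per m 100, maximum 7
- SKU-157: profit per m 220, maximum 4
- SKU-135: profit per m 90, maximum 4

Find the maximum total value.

1900

Order the SKUs by profit per m: SKU-157 220 > SKU-139 140 > SKU-127 100 > SKU-135 90 > SKU-150 80 > SKU-138 30.
SKU-157 takes 4 to reach its cap of 4 → 9 left.
SKU-139: +3 to 3 (cap) → 6 left.
Only 6 left; SKU-127 takes them to reach 6.
Total = 140×3 + 100×6 + 220×4 = 1900.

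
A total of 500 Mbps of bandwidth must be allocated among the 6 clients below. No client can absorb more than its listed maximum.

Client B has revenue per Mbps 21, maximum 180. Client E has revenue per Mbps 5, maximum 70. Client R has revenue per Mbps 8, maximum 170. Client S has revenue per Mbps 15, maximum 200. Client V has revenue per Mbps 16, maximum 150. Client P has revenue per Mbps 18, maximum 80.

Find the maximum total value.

8970

Highest revenue per Mbps first: Client B 21 > Client P 18 > Client V 16 > Client S 15 > Client R 8 > Client E 5.
Client B takes 180 to reach its cap of 180 — 320 left.
Client P: +80 to 80 (cap) — 240 left.
Give Client V 150 to hit its cap of 150 — 90 left.
Only 90 left; Client S takes them to reach 90.
Total = 21×180 + 15×90 + 16×150 + 18×80 = 8970.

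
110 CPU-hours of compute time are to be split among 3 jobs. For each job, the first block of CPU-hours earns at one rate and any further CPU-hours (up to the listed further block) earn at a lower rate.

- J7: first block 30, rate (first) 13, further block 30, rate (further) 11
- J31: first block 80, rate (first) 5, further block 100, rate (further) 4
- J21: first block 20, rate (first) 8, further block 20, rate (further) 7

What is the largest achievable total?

Order all 6 blocks by rate: J7/tier1 13 > J7/tier2 11 > J21/tier1 8 > J21/tier2 7 > J31/tier1 5 > J31/tier2 4.
J7/tier1 (13): +30 ; 80 left.
J7 tier2 at 11: fill all 30 ; 50 left.
J21/tier1 (8): +20 ; 30 left.
Fill J21 tier2 block (20 at 7) ; 10 left.
J31/tier1: +10 of 80 at 5; pool empty.
Total = 13×30 + 11×30 + 8×20 + 7×20 + 5×10 = 1070.

1070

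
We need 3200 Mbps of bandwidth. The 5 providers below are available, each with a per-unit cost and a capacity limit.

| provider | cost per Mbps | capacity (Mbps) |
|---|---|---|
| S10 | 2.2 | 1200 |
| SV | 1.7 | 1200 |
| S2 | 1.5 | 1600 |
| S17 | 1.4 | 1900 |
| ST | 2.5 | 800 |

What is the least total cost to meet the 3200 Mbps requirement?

Use providers in increasing cost order.
S17 (1.4): use full 1900 — 1300 Mbps to go.
S2 (1.5): take the remaining 1300 — done.
SV, S10, ST: unused.
Cost = 1900×1.4 + 1300×1.5 = 4610.

4610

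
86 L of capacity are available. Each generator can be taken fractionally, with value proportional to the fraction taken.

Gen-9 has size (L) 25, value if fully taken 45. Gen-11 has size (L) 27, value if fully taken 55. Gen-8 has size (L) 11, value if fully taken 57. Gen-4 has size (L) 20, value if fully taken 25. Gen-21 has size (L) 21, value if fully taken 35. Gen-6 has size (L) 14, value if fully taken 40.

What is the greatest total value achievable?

Rank by value-to-size ratio: Gen-8 57/11≈5.18, Gen-6 40/14≈2.86, Gen-11 55/27≈2.04, Gen-9 45/25≈1.8, Gen-21 35/21≈1.67, Gen-4 25/20≈1.25.
Take all of Gen-8 (11 L, value 57) — 75 L left.
Take all of Gen-6 (14 L, value 40) — 61 L left.
Take all of Gen-11 (27 L, value 55) — 34 L left.
Take all of Gen-9 (25 L, value 45) — 9 L left.
9 L left: a 9/21 share of Gen-21 gives 35×9/21 = 15.
Total value = 212.

212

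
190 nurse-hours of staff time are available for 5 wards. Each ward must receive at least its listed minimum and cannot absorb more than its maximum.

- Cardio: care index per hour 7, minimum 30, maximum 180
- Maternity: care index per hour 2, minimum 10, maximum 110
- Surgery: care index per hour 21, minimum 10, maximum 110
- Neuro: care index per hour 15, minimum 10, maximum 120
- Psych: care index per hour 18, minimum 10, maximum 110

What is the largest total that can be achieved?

3230

Meeting every minimum uses 30+10+10+10+10 = 70 nurse-hours, leaving 120.
Rank by care index per hour: Surgery 21 > Psych 18 > Neuro 15 > Cardio 7 > Maternity 2.
Surgery: +100 to 110 (cap) — 20 left.
Only 20 left; Psych takes them to reach 30.
Total = 7×30 + 2×10 + 21×110 + 15×10 + 18×30 = 3230.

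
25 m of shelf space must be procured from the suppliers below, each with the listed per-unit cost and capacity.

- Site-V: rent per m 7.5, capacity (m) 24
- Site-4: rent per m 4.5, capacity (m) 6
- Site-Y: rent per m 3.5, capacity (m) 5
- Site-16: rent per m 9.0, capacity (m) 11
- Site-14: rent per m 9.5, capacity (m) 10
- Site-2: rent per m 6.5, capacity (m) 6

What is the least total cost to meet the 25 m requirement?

Fill from the cheapest supplier first.
Site-Y (3.5): use full 5 → 20 m to go.
Site-4 (4.5): use full 6 → 14 m to go.
Take 6 from Site-2 at 6.5 → need 8 more.
Site-V (7.5): take the remaining 8 → done.
Site-16, Site-14: unused.
Cost = 5×3.5 + 6×4.5 + 6×6.5 + 8×7.5 = 143.5.

143.5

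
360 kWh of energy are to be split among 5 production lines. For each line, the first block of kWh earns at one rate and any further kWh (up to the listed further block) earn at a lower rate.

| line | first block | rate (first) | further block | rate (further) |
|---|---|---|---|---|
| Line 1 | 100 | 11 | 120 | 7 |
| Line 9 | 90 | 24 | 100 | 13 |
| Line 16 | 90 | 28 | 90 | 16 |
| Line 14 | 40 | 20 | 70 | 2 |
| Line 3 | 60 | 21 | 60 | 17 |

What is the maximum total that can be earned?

8080

Treat each block as its own option and order by rate: Line 16/first 28 > Line 9/first 24 > Line 3/first 21 > Line 14/first 20 > Line 3/second 17 > Line 16/second 16 > Line 9/second 13 > Line 1/first 11 > Line 1/second 7 > Line 14/second 2.
Fill Line 16 first block (90 at 28) ; 270 left.
Fill Line 9 first block (90 at 24) ; 180 left.
Fill Line 3 first block (60 at 21) ; 120 left.
Line 14 first at 20: fill all 40 ; 80 left.
Fill Line 3 second block (60 at 17) ; 20 left.
Line 16 second at 16: only 20 left, fill 20.
Total = 28×90 + 24×90 + 21×60 + 20×40 + 17×60 + 16×20 = 8080.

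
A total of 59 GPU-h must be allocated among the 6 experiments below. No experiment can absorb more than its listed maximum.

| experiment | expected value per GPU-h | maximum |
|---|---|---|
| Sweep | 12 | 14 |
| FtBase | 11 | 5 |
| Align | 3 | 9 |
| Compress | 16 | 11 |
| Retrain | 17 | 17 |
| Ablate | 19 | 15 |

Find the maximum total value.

Rank by expected value per GPU-h: Ablate 19 > Retrain 17 > Compress 16 > Sweep 12 > FtBase 11 > Align 3.
Ablate: +15 to 15 (cap) — 44 left.
Give Retrain 17 to hit its cap of 17 — 27 left.
Compress takes 11 to reach its cap of 11 — 16 left.
Give Sweep 14 to hit its cap of 14 — 2 left.
FtBase has room for 5 but only 2 remain, so it gets 2.
Total = 12×14 + 11×2 + 16×11 + 17×17 + 19×15 = 940.

940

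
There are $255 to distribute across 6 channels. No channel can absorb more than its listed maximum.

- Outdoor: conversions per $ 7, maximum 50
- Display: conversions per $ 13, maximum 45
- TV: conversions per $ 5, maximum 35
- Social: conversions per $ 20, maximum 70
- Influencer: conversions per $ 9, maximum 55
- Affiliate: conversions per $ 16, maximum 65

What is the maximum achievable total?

3660

Rank by conversions per $: Social 20 > Affiliate 16 > Display 13 > Influencer 9 > Outdoor 7 > TV 5.
Social: +70 to 70 (cap) — 185 left.
Affiliate: +65 to 65 (cap) — 120 left.
Give Display 45 to hit its cap of 45 — 75 left.
Give Influencer 55 to hit its cap of 55 — 20 left.
Outdoor: +20 (room for 50) → 20. Pool exhausted.
Total = 7×20 + 13×45 + 20×70 + 9×55 + 16×65 = 3660.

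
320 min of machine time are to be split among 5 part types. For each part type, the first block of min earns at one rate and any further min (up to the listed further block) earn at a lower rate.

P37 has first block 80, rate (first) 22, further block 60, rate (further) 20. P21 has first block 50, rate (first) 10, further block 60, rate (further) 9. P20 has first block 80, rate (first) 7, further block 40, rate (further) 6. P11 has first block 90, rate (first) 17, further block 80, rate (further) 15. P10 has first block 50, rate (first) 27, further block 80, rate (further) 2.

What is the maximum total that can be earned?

Treat each block as its own option and order by rate: P10/tier1 27 > P37/tier1 22 > P37/tier2 20 > P11/tier1 17 > P11/tier2 15 > P21/tier1 10 > P21/tier2 9 > P20/tier1 7 > P20/tier2 6 > P10/tier2 2.
P10/tier1 (27): +50 — 270 left.
P37 tier1 at 22: fill all 80 — 190 left.
P37/tier2 (20): +60 — 130 left.
P11/tier1 (17): +90 — 40 left.
P11 tier2 at 15: only 40 left, fill 40.
Total = 27×50 + 22×80 + 20×60 + 17×90 + 15×40 = 6440.

6440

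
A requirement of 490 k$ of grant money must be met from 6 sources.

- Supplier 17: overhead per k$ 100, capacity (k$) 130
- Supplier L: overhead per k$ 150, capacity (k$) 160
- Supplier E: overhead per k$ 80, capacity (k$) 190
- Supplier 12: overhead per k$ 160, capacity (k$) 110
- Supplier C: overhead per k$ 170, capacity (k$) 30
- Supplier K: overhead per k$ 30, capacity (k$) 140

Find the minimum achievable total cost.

Use sources in increasing cost order.
Supplier K (30): use full 140 — 350 k$ to go.
Supplier E (80): use full 190 — 160 k$ to go.
Supplier 17 (100): use full 130 — 30 k$ to go.
Supplier L (150): take the remaining 30 — done.
Supplier 12, Supplier C: unused.
Cost = 140×30 + 190×80 + 130×100 + 30×150 = 36900.

36900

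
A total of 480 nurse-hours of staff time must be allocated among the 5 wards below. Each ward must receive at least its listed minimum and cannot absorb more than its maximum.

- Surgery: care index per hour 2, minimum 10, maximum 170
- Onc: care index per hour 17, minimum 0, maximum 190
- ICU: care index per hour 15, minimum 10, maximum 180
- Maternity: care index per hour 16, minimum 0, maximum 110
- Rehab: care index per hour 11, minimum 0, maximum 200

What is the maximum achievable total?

Meeting every minimum uses 10+0+10+0+0 = 20 nurse-hours, leaving 460.
Highest care index per hour first: Onc 17 > Maternity 16 > ICU 15 > Rehab 11 > Surgery 2.
Onc: +190 to 190 (cap) ; 270 left.
Maternity takes 110 more to reach its cap of 110 ; 160 left.
Only 160 left; ICU takes them to reach 170.
Total = 2×10 + 17×190 + 15×170 + 16×110 = 7560.

7560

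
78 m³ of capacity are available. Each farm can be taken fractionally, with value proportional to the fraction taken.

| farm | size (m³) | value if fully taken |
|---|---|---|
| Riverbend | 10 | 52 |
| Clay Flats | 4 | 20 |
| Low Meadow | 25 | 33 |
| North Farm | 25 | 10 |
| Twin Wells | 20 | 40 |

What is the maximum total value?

Best value per unit of size first: Riverbend 52/10≈5.2, Clay Flats 20/4≈5, Twin Wells 40/20≈2, Low Meadow 33/25≈1.32, North Farm 10/25≈0.4.
Take all of Riverbend (10 m³, value 52) → 68 m³ left.
Clay Flats: take in full, 4 m³ for value 20 → 64 left.
Twin Wells: take in full, 20 m³ for value 40 → 44 left.
Low Meadow: take in full, 25 m³ for value 33 → 19 left.
19 m³ left: a 19/25 share of North Farm gives 10×19/25 = 7.6.
Total value = 152.6.

152.6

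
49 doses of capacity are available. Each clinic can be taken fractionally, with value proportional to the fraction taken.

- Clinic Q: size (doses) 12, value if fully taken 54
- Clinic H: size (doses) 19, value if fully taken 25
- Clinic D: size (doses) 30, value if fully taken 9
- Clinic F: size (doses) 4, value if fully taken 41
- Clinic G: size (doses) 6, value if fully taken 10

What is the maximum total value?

132.4

Best value per unit of size first: Clinic F 41/4≈10.2, Clinic Q 54/12≈4.5, Clinic G 10/6≈1.67, Clinic H 25/19≈1.32, Clinic D 9/30≈0.3.
Take all of Clinic F (4 doses, value 41) → 45 doses left.
Take all of Clinic Q (12 doses, value 54) → 33 doses left.
All 6 doses of Clinic G fit (value 10) → 27 remain.
Take all of Clinic H (19 doses, value 25) → 8 doses left.
Fill the last 8 doses with part of Clinic D: 8/30 of it earns 2.4.
Total value = 132.4.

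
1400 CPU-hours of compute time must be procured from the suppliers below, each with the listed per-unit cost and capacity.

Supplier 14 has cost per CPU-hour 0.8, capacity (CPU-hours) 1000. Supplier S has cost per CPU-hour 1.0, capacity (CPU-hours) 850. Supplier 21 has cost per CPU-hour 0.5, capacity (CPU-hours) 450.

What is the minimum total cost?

985

Cheapest first:
Supplier 21 (0.5): use full 450 ; 950 CPU-hours to go.
Take 950 from Supplier 14 at 0.8 to finish.
Supplier S: unused.
Cost = 450×0.5 + 950×0.8 = 985.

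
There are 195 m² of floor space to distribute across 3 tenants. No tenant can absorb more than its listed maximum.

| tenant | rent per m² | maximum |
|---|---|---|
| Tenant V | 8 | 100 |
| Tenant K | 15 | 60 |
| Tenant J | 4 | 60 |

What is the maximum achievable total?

1840

Rank by rent per m²: Tenant K 15 > Tenant V 8 > Tenant J 4.
Tenant K: +60 to 60 (cap) → 135 left.
Tenant V takes 100 to reach its cap of 100 → 35 left.
Tenant J has room for 60 but only 35 remain, so it gets 35.
Total = 8×100 + 15×60 + 4×35 = 1840.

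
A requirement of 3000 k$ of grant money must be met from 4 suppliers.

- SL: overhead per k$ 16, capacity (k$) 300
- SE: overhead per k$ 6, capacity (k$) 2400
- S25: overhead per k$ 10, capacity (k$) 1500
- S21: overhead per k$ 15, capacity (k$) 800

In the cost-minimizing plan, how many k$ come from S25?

600

Use suppliers in increasing cost order.
Take 2400 from SE at 6 → need 600 more.
S25 at 10: take 600 of its 1500 → requirement met.
S21, SL: unused.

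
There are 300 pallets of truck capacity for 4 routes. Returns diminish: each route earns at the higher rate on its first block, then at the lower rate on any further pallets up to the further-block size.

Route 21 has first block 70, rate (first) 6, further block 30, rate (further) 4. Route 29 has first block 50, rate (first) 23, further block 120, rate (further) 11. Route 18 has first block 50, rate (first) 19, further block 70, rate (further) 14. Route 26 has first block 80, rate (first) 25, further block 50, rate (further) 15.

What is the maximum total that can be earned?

Rank every tier by rate: Route 26/T1 25 > Route 29/T1 23 > Route 18/T1 19 > Route 26/T2 15 > Route 18/T2 14 > Route 29/T2 11 > Route 21/T1 6 > Route 21/T2 4.
Fill Route 26 T1 block (80 at 25) → 220 left.
Fill Route 29 T1 block (50 at 23) → 170 left.
Route 18/T1 (19): +50 → 120 left.
Route 26 T2 at 15: fill all 50 → 70 left.
Route 18 T2 at 14: fill all 70 → 0 left.
Total = 25×80 + 23×50 + 19×50 + 15×50 + 14×70 = 5830.

5830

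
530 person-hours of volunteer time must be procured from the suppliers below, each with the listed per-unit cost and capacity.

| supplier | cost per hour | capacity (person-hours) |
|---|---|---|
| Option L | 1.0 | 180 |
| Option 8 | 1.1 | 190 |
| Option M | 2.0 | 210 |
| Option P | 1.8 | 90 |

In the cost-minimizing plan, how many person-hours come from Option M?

70

Fill from the cheapest supplier first.
Option L (1.0): use full 180 — 350 person-hours to go.
Option 8 at 1.1: take all 190 person-hours — 160 still needed.
Option P (1.8): use full 90 — 70 person-hours to go.
Option M at 2.0: take 70 of its 210 — requirement met.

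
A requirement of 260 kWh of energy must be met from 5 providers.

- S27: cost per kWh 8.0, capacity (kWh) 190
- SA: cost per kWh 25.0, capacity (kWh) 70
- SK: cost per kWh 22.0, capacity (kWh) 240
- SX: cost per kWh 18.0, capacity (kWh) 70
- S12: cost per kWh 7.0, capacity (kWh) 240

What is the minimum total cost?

Use providers in increasing cost order.
Take 240 from S12 at 7.0 — need 20 more.
Take 20 from S27 at 8.0 to finish.
SX, SK, SA: unused.
Cost = 240×7.0 + 20×8.0 = 1840.

1840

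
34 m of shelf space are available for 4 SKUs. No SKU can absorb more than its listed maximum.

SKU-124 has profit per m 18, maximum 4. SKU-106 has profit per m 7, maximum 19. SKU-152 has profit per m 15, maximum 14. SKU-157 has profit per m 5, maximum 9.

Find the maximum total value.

394

Order the SKUs by profit per m: SKU-124 18 > SKU-152 15 > SKU-106 7 > SKU-157 5.
SKU-124: +4 to 4 (cap) ; 30 left.
SKU-152: +14 to 14 (cap) ; 16 left.
SKU-106: +16 (room for 19) → 16. Pool exhausted.
Total = 18×4 + 7×16 + 15×14 = 394.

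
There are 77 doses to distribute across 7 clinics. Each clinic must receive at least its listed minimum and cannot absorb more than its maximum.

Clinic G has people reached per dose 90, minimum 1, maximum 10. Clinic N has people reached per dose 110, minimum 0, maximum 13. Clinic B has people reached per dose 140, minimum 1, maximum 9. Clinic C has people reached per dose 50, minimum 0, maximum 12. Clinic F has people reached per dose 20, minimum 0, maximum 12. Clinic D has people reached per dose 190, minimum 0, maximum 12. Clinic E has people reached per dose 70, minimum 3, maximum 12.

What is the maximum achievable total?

Meeting every minimum uses 1+0+1+0+0+0+3 = 5 doses, leaving 72.
Highest people reached per dose first: Clinic D 190 > Clinic B 140 > Clinic N 110 > Clinic G 90 > Clinic E 70 > Clinic C 50 > Clinic F 20.
Clinic D takes 12 more to reach its cap of 12 ; 60 left.
Clinic B: +8 to 9 (cap) ; 52 left.
Clinic N: +13 to 13 (cap) ; 39 left.
Clinic G: +9 to 10 (cap) ; 30 left.
Clinic E: +9 to 12 (cap) ; 21 left.
Give Clinic C 12 more to hit its cap of 12 ; 9 left.
Clinic F: +9 (room for 12) → 9. Pool exhausted.
Total = 90×10 + 110×13 + 140×9 + 50×12 + 20×9 + 190×12 + 70×12 = 7490.

7490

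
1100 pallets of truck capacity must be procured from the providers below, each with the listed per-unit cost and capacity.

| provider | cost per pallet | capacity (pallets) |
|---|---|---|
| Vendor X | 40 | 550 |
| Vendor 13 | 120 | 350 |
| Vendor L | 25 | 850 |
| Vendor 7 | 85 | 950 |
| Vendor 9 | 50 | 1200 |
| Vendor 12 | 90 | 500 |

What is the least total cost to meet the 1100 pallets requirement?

31250

Cheapest first:
Vendor L at 25: take all 850 pallets — 250 still needed.
Vendor X at 40: take 250 of its 550 — requirement met.
Vendor 9, Vendor 7, Vendor 12, Vendor 13: unused.
Cost = 850×25 + 250×40 = 31250.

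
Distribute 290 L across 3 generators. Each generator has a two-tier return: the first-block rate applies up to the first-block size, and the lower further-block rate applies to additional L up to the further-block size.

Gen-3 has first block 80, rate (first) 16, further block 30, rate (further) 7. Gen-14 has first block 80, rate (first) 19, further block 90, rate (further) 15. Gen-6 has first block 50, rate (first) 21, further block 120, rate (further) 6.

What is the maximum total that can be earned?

Order all 6 blocks by rate: Gen-6/first 21 > Gen-14/first 19 > Gen-3/first 16 > Gen-14/second 15 > Gen-3/second 7 > Gen-6/second 6.
Fill Gen-6 first block (50 at 21) → 240 left.
Gen-14 first at 19: fill all 80 → 160 left.
Fill Gen-3 first block (80 at 16) → 80 left.
Gen-14/second: +80 of 90 at 15; pool empty.
Total = 21×50 + 19×80 + 16×80 + 15×80 = 5050.

5050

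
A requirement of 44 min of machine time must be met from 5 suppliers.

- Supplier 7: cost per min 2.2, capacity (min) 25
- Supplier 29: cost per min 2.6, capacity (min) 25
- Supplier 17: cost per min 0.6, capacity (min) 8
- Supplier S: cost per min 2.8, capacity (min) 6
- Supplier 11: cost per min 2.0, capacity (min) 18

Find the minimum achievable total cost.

Fill from the cheapest supplier first.
Take 8 from Supplier 17 at 0.6 → need 36 more.
Supplier 11 at 2.0: take all 18 min → 18 still needed.
Supplier 7 at 2.2: take 18 of its 25 → requirement met.
Supplier 29, Supplier S: unused.
Cost = 8×0.6 + 18×2.0 + 18×2.2 = 80.4.

80.4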